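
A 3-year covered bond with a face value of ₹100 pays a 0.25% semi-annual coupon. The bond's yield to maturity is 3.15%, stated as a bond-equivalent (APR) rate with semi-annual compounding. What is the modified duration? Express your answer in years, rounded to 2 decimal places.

Periodic yield y = 0.01575. First find Macaulay duration:
  t   CF        PV=CF/(1+0.01575)^t    t·PV
  1        0.125         0.1231         0.1231
  2        0.125         0.1212         0.2423
  3        0.125         0.1193         0.3578
  4        0.125         0.1174         0.4697
  5        0.125         0.1156         0.5780
  6      100.125        91.1636       546.9817
  Σ                     91.7601       548.7526
P = 91.7601; Macaulay duration = 548.7526 / 91.7601 = 5.98029 half-year periods = 2.99015 years.
Modified duration = D_Mac / (1 + y) = 2.99015 / 1.01575 = 2.94378 years.

2.94 years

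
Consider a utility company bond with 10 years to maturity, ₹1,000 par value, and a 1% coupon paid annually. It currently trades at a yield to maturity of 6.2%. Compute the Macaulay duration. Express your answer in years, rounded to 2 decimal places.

9.41 years

Periodic yield y = 0.062. Discount each cash flow and weight by its year:
  t   CF        PV=CF/(1+0.062)^t    t·PV
  1        10.00         9.4162         9.4162
  2        10.00         8.8665        17.7329
  3        10.00         8.3488        25.0465
  4        10.00         7.8614        31.4457
  5        10.00         7.4025        37.0124
  6        10.00         6.9703        41.8219
  7        10.00         6.5634        45.9437
  8        10.00         6.1802        49.4418
  9        10.00         5.8194        52.3747
  10    1,010.00       553.4472     5,534.4721
  Σ                    620.8760     5,844.7082
Price P = Σ PV = 620.8760.
Macaulay duration = Σ(t·PV) / P = 5,844.7082 / 620.8760 = 9.41365 years.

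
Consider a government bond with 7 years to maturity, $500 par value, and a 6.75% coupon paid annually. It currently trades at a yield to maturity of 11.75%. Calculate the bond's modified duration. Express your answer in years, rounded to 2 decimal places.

Periodic yield y = 0.1175. First find Macaulay duration:
  t   CF        PV=CF/(1+0.1175)^t    t·PV
  1        33.75        30.2013        30.2013
  2        33.75        27.0258        54.0516
  3        33.75        24.1842        72.5525
  4        33.75        21.6413        86.5653
  5        33.75        19.3658        96.8292
  6        33.75        17.3296       103.9776
  7       533.75       245.2478     1,716.7348
  Σ                    384.9959     2,160.9123
P = 384.9959; Macaulay duration = 2,160.9123 / 384.9959 = 5.61282 years.
Modified duration = D_Mac / (1 + y) = 5.61282 / 1.1175 = 5.02266 years.

5.02 years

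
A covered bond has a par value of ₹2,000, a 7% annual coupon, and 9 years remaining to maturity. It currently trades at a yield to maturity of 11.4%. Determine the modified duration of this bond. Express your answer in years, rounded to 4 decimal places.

5.9569 years

Periodic yield y = 0.114. First find Macaulay duration:
  t   CF        PV=CF/(1+0.114)^t    t·PV
  1       140.00       125.6732       125.6732
  2       140.00       112.8126       225.6252
  3       140.00       101.2681       303.8042
  4       140.00        90.9049       363.6196
  5       140.00        81.6022       408.0112
  6       140.00        73.2516       439.5094
  7       140.00        65.7554       460.2881
  8       140.00        59.0264       472.2114
  9     2,140.00       809.9292     7,289.3628
  Σ                  1,520.2237    10,088.1051
P = 1,520.2237; Macaulay duration = 10,088.1051 / 1,520.2237 = 6.63593 years.
Modified duration = D_Mac / (1 + y) = 6.63593 / 1.114 = 5.95685 years.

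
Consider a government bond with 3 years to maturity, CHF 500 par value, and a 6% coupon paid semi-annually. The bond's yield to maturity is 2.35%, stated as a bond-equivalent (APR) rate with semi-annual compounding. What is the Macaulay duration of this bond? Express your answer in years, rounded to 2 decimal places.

Periodic yield y = 0.01175. Discount each cash flow and weight by its period:
  t   CF        PV=CF/(1+0.01175)^t    t·PV
  1        15.00        14.8258        14.8258
  2        15.00        14.6536        29.3072
  3        15.00        14.4834        43.4503
  4        15.00        14.3152        57.2609
  5        15.00        14.1490        70.7449
  6       515.00       480.1401     2,880.8404
  Σ                    552.5671     3,096.4296
Price P = Σ PV = 552.5671.
Macaulay duration = Σ(t·PV) / P = 3,096.4296 / 552.5671 = 5.60372 half-year periods.
In years: 5.60372 / 2 = 2.80186 years.

2.80 years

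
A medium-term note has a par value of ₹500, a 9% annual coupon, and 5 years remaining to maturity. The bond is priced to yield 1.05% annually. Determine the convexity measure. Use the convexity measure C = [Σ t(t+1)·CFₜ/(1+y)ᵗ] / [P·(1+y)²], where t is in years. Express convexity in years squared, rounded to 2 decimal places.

With y = 0.0105:
  t   CF        PV=CF/(1+0.0105)^t    t·PV        t(t+1)·PV
  1        45.00        44.5324        44.5324          89.0648
  2        45.00        44.0697        88.1394         264.4181
  3        45.00        43.6118       130.8353         523.3411
  4        45.00        43.1586       172.6344         863.1718
  5       545.00       517.2672     2,586.3358      15,518.0150
  Σ                    692.6396     3,022.4772      17,258.0107
P = 692.6396.
Convexity = Σ t(t+1)·PV / [P·(1+y)²] = 17,258.0107 / (692.6396 × 1.021110) = 24.40118.

24.40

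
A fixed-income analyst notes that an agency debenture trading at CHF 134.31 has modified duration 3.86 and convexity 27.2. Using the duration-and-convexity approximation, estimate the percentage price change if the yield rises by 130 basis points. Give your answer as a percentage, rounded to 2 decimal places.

-4.79%

Duration effect: -D_mod·Δy = -3.86 × (+0.013) = -0.050180
Convexity effect: ½·C·(Δy)² = 0.5 × 27.2 × (0.013)² = +0.0022984
ΔP/P ≈ -0.050180 + 0.0022984 = -0.0478816
= -4.78816%.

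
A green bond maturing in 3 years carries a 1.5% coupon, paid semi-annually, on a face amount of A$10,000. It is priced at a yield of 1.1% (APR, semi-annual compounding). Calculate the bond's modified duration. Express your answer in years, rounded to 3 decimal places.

Periodic yield y = 0.0055. First find Macaulay duration:
  t   CF        PV=CF/(1+0.0055)^t    t·PV
  1        75.00        74.5898        74.5898
  2        75.00        74.1818       148.3635
  3        75.00        73.7760       221.3280
  4        75.00        73.3724       293.4898
  5        75.00        72.9711       364.8555
  6    10,075.00     9,748.8324    58,492.9945
  Σ                 10,117.7235    59,595.6210
P = 10,117.7235; Macaulay duration = 59,595.6210 / 10,117.7235 = 5.89022 half-year periods = 2.94511 years.
Modified duration = D_Mac / (1 + y) = 2.94511 / 1.0055 = 2.92900 years.

2.929 years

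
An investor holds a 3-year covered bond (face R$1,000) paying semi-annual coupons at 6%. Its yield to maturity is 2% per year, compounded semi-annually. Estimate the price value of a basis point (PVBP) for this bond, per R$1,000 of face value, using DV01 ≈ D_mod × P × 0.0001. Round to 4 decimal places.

R$0.3097

Periodic yield y = 0.01.
  t   CF        PV=CF/(1+0.01)^t    t·PV
  1        30.00        29.7030        29.7030
  2        30.00        29.4089        58.8178
  3        30.00        29.1177        87.3531
  4        30.00        28.8294       115.3176
  5        30.00        28.5440       142.7199
  6     1,030.00       970.3066     5,821.8396
  Σ                  1,115.9095     6,255.7509
P = 1,115.9095; D_Mac = 5.60597 half-year periods = 2.80298 yrs; D_mod = 2.77523 yrs.
DV01 ≈ 2.77523 × 1,115.9095 × 0.0001 = 0.309691.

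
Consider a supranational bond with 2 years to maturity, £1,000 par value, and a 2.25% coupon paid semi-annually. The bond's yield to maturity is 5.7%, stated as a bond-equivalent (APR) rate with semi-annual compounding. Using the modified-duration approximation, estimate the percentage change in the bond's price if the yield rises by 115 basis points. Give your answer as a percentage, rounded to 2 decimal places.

Periodic yield y = 0.0285. Modified duration first:
  t   CF        PV=CF/(1+0.0285)^t    t·PV
  1        11.25        10.9383        10.9383
  2        11.25        10.6352        21.2703
  3        11.25        10.3405        31.0214
  4     1,011.25       903.7355     3,614.9421
  Σ                    935.6494     3,678.1720
P = 935.6494; D_Mac = 3.93114 half-year periods = 1.96557 yrs; D_mod = 1.96557/(1+0.0285) = 1.91111 yrs.
ΔP/P ≈ -D_mod · Δy = -1.91111 × (+0.0115) = -0.021978 = -2.1978%.

-2.20%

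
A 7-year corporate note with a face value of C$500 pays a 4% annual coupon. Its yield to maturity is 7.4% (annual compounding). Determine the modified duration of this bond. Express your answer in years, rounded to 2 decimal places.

5.72 years

Periodic yield y = 0.074. First find Macaulay duration:
  t   CF        PV=CF/(1+0.074)^t    t·PV
  1        20.00        18.6220        18.6220
  2        20.00        17.3389        34.6778
  3        20.00        16.1442        48.4327
  4        20.00        15.0319        60.1275
  5        20.00        13.9962        69.9808
  6        20.00        13.0318        78.1908
  7       520.00       315.4811     2,208.3678
  Σ                    409.6460     2,518.3993
P = 409.6460; Macaulay duration = 2,518.3993 / 409.6460 = 6.14774 years.
Modified duration = D_Mac / (1 + y) = 6.14774 / 1.074 = 5.72416 years.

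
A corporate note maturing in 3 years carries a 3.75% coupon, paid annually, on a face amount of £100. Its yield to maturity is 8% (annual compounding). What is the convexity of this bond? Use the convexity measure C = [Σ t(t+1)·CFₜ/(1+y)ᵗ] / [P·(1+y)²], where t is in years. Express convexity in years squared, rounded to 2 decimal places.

With y = 0.08:
  t   CF        PV=CF/(1+0.08)^t    t·PV        t(t+1)·PV
  1         3.75         3.4722         3.4722           6.9444
  2         3.75         3.2150         6.4300          19.2901
  3       103.75        82.3601       247.0803         988.3211
  Σ                     89.0473       256.9825       1,014.5557
P = 89.0473.
Convexity = Σ t(t+1)·PV / [P·(1+y)²] = 1,014.5557 / (89.0473 × 1.166400) = 9.76804.

9.77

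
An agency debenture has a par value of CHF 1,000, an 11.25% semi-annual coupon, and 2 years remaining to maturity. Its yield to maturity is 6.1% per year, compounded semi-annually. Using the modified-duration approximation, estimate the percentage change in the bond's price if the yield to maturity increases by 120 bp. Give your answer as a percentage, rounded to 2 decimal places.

Periodic yield y = 0.0305. Modified duration first:
  t   CF        PV=CF/(1+0.0305)^t    t·PV
  1        56.25        54.5852        54.5852
  2        56.25        52.9696       105.9392
  3        56.25        51.4018       154.2055
  4     1,056.25       936.6444     3,746.5776
  Σ                  1,095.6010     4,061.3074
P = 1,095.6010; D_Mac = 3.70692 half-year periods = 1.85346 yrs; D_mod = 1.85346/(1+0.0305) = 1.79860 yrs.
ΔP/P ≈ -D_mod · Δy = -1.79860 × (+0.012) = -0.021583 = -2.1583%.

-2.16%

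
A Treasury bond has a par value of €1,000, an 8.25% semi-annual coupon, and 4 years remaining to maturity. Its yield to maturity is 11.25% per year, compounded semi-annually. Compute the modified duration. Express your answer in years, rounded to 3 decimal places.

Periodic yield y = 0.05625. First find Macaulay duration:
  t   CF        PV=CF/(1+0.05625)^t    t·PV
  1        41.25        39.0533        39.0533
  2        41.25        36.9735        73.9470
  3        41.25        35.0045       105.0135
  4        41.25        33.1403       132.5614
  5        41.25        31.3755       156.8774
  6        41.25        29.7046       178.2276
  7        41.25        28.1227       196.8588
  8     1,041.25       672.0804     5,376.6433
  Σ                    905.4548     6,259.1822
P = 905.4548; Macaulay duration = 6,259.1822 / 905.4548 = 6.91275 half-year periods = 3.45637 years.
Modified duration = D_Mac / (1 + y) = 3.45637 / 1.05625 = 3.27231 years.

3.272 years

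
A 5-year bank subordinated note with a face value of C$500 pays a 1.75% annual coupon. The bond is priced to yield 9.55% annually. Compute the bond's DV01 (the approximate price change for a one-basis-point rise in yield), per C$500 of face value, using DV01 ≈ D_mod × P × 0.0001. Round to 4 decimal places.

C$0.1533

Periodic yield y = 0.0955.
  t   CF        PV=CF/(1+0.0955)^t    t·PV
  1         8.75         7.9872         7.9872
  2         8.75         7.2909        14.5819
  3         8.75         6.6554        19.9661
  4         8.75         6.0752        24.3007
  5       508.75       322.4352     1,612.1762
  Σ                    350.4439     1,679.0121
P = 350.4439; D_Mac = 4.79110 yrs; D_mod = 4.37344 yrs.
DV01 ≈ 4.37344 × 350.4439 × 0.0001 = 0.153264.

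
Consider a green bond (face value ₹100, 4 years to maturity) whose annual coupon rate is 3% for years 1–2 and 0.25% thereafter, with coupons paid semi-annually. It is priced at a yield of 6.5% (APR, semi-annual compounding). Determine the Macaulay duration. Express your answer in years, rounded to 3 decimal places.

3.812 years

Periodic yield y = 0.0325. Discount each cash flow and weight by its period:
  t   CF        PV=CF/(1+0.0325)^t    t·PV
  1        1.500         1.4528         1.4528
  2        1.500         1.4071         2.8141
  3        1.500         1.3628         4.0883
  4        1.500         1.3199         5.2795
  5        0.125         0.1065         0.5326
  6        0.125         0.1032         0.6190
  7        0.125         0.0999         0.6995
  8      100.125        77.5215       620.1718
  Σ                     83.3736       635.6577
Price P = Σ PV = 83.3736.
Macaulay duration = Σ(t·PV) / P = 635.6577 / 83.3736 = 7.62421 half-year periods.
In years: 7.62421 / 2 = 3.81210 years.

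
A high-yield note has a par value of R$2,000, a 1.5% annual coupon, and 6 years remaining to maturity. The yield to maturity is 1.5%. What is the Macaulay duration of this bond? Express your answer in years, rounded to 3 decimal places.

Periodic yield y = 0.015. Discount each cash flow and weight by its year:
  t   CF        PV=CF/(1+0.015)^t    t·PV
  1        30.00        29.5567        29.5567
  2        30.00        29.1199        58.2397
  3        30.00        28.6895        86.0685
  4        30.00        28.2655       113.0621
  5        30.00        27.8478       139.2390
  6     2,030.00     1,856.5207    11,139.1239
  Σ                  2,000.0000    11,565.2899
Price P = Σ PV = 2,000.0000.
Macaulay duration = Σ(t·PV) / P = 11,565.2899 / 2,000.0000 = 5.78264 years.

5.783 years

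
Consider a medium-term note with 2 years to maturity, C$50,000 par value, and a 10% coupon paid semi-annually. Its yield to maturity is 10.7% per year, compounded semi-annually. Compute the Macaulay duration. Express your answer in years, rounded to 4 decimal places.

Periodic yield y = 0.0535. Discount each cash flow and weight by its period:
  t   CF        PV=CF/(1+0.0535)^t    t·PV
  1     2,500.00     2,373.0422     2,373.0422
  2     2,500.00     2,252.5318     4,505.0636
  3     2,500.00     2,138.1412     6,414.4237
  4    52,500.00    42,620.7555   170,483.0219
  Σ                 49,384.4707   183,775.5515
Price P = Σ PV = 49,384.4707.
Macaulay duration = Σ(t·PV) / P = 183,775.5515 / 49,384.4707 = 3.72132 half-year periods.
In years: 3.72132 / 2 = 1.86066 years.

1.8607 years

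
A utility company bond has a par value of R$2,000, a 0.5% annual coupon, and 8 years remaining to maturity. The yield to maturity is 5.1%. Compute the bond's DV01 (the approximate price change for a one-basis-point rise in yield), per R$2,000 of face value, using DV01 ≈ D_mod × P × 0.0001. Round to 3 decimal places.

R$1.049

Periodic yield y = 0.051.
  t   CF        PV=CF/(1+0.051)^t    t·PV
  1        10.00         9.5147         9.5147
  2        10.00         9.0530        18.1061
  3        10.00         8.6137        25.8412
  4        10.00         8.1958        32.7830
  5        10.00         7.7981        38.9903
  6        10.00         7.4197        44.5179
  7        10.00         7.0596        49.4173
  8     2,010.00     1,350.1261    10,801.0087
  Σ                  1,407.7807    11,020.1793
P = 1,407.7807; D_Mac = 7.82805 yrs; D_mod = 7.44819 yrs.
DV01 ≈ 7.44819 × 1,407.7807 × 0.0001 = 1.048542.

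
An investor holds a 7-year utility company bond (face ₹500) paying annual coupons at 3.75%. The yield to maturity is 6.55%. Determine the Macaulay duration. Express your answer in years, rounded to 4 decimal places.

Periodic yield y = 0.0655. Discount each cash flow and weight by its year:
  t   CF        PV=CF/(1+0.0655)^t    t·PV
  1        18.75        17.5974        17.5974
  2        18.75        16.5156        33.0312
  3        18.75        15.5003        46.5010
  4        18.75        14.5475        58.1899
  5        18.75        13.6532        68.2659
  6        18.75        12.8139        76.8833
  7       518.75       332.7238     2,329.0669
  Σ                    423.3517     2,629.5356
Price P = Σ PV = 423.3517.
Macaulay duration = Σ(t·PV) / P = 2,629.5356 / 423.3517 = 6.21123 years.

6.2112 years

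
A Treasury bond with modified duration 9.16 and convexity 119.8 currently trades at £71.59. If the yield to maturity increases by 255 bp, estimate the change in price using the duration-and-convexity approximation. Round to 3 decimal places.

-£13.934

Duration effect: -D_mod·Δy = -9.16 × (+0.0255) = -0.233580
Convexity effect: ½·C·(Δy)² = 0.5 × 119.8 × (0.0255)² = +0.038949975
ΔP/P ≈ -0.233580 + 0.038949975 = -0.194630025
ΔP ≈ 71.59 × (-0.194630025) = -13.93356348975.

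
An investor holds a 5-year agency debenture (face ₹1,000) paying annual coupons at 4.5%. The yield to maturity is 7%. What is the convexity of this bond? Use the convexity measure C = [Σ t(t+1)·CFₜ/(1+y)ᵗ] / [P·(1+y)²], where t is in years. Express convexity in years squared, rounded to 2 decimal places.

With y = 0.07:
  t   CF        PV=CF/(1+0.07)^t    t·PV        t(t+1)·PV
  1        45.00        42.0561        42.0561          84.1121
  2        45.00        39.3047        78.6095         235.8285
  3        45.00        36.7334       110.2002         440.8009
  4        45.00        34.3303       137.3211         686.6057
  5     1,045.00       745.0706     3,725.3528      22,352.1167
  Σ                    897.4951     4,093.5397      23,799.4639
P = 897.4951.
Convexity = Σ t(t+1)·PV / [P·(1+y)²] = 23,799.4639 / (897.4951 × 1.144900) = 23.16155.

23.16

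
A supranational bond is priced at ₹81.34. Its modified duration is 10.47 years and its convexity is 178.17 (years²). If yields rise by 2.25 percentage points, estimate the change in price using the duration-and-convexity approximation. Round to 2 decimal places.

-₹15.49

Duration effect: -D_mod·Δy = -10.47 × (+0.0225) = -0.235575
Convexity effect: ½·C·(Δy)² = 0.5 × 178.17 × (0.0225)² = +0.04509928125
ΔP/P ≈ -0.235575 + 0.04509928125 = -0.19047571875
ΔP ≈ 81.34 × (-0.19047571875) = -15.493294963125.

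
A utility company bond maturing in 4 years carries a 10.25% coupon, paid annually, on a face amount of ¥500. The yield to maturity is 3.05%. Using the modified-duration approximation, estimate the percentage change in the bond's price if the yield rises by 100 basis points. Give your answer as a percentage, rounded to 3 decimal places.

Periodic yield y = 0.0305. Modified duration first:
  t   CF        PV=CF/(1+0.0305)^t    t·PV
  1        51.25        49.7331        49.7331
  2        51.25        48.2612        96.5223
  3        51.25        46.8328       140.4983
  4       551.25       488.8286     1,955.3144
  Σ                    633.6557     2,242.0683
P = 633.6557; D_Mac = 3.53831 yrs; D_mod = 3.53831/(1+0.0305) = 3.43358 yrs.
ΔP/P ≈ -D_mod · Δy = -3.43358 × (+0.01) = -0.034336 = -3.4336%.

-3.434%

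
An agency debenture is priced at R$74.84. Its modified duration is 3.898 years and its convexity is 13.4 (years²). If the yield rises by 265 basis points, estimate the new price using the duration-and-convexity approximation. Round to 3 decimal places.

R$67.461

Duration effect: -D_mod·Δy = -3.898 × (+0.0265) = -0.103297
Convexity effect: ½·C·(Δy)² = 0.5 × 13.4 × (0.0265)² = +0.004705075
ΔP/P ≈ -0.103297 + 0.004705075 = -0.098591925
New price ≈ 74.84 × (1 - 0.098591925) = 67.461380333.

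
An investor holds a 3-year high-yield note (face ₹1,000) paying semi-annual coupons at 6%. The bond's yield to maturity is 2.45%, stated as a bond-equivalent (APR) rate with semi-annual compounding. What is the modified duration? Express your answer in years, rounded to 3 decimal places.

2.768 years

Periodic yield y = 0.01225. First find Macaulay duration:
  t   CF        PV=CF/(1+0.01225)^t    t·PV
  1        30.00        29.6369        29.6369
  2        30.00        29.2783        58.5566
  3        30.00        28.9240        86.7719
  4        30.00        28.5739       114.2958
  5        30.00        28.2281       141.1407
  6     1,030.00       957.4377     5,744.6260
  Σ                  1,102.0790     6,175.0279
P = 1,102.0790; Macaulay duration = 6,175.0279 / 1,102.0790 = 5.60307 half-year periods = 2.80154 years.
Modified duration = D_Mac / (1 + y) = 2.80154 / 1.01225 = 2.76763 years.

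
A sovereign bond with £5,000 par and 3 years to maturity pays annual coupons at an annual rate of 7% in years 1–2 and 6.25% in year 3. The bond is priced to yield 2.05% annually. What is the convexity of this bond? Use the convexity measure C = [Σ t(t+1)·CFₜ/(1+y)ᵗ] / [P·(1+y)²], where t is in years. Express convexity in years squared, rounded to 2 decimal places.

With y = 0.0205:
  t   CF        PV=CF/(1+0.0205)^t    t·PV        t(t+1)·PV
  1       350.00       342.9691       342.9691         685.9383
  2       350.00       336.0795       672.1590       2,016.4770
  3     5,312.50     4,998.7327    14,996.1982      59,984.7926
  Σ                  5,677.7814    16,011.3263      62,687.2079
P = 5,677.7814.
Convexity = Σ t(t+1)·PV / [P·(1+y)²] = 62,687.2079 / (5,677.7814 × 1.041420) = 10.60167.

10.60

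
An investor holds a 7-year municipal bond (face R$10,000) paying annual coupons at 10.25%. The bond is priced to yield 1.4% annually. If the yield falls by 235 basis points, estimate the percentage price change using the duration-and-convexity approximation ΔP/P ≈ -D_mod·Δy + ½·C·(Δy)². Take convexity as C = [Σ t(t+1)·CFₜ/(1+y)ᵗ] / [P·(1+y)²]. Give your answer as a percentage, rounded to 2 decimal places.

+14.32%

With y = 0.014:
  t   CF        PV=CF/(1+0.014)^t    t·PV        t(t+1)·PV
  1     1,025.00     1,010.8481     1,010.8481       2,021.6963
  2     1,025.00       996.8916     1,993.7833       5,981.3499
  3     1,025.00       983.1279     2,949.3836      11,797.5342
  4     1,025.00       969.5541     3,878.2164      19,391.0819
  5     1,025.00       956.1677     4,780.8387      28,685.0324
  6     1,025.00       942.9662     5,657.7973      39,604.5813
  7    11,025.00    10,002.6003    70,018.2018     560,145.6145
  Σ                 15,862.1559    90,289.0692     667,626.8905
P = 15,862.1559; D_Mac = 5.69211 yrs; D_mod = 5.61352 yrs; C = 40.93508.
Duration effect: -5.61352 × (-0.0235) = +0.131918
Convexity effect: 0.5 × 40.93508 × (-0.0235)² = +0.0113032
ΔP/P ≈ +0.131918 + 0.0113032 = +0.143221 = +14.3221%.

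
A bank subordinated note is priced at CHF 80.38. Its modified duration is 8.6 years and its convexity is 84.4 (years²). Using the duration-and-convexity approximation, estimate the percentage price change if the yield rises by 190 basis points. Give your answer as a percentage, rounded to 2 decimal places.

-14.82%

Duration effect: -D_mod·Δy = -8.6 × (+0.019) = -0.163400
Convexity effect: ½·C·(Δy)² = 0.5 × 84.4 × (0.019)² = +0.0152342
ΔP/P ≈ -0.163400 + 0.0152342 = -0.1481658
= -14.81658%.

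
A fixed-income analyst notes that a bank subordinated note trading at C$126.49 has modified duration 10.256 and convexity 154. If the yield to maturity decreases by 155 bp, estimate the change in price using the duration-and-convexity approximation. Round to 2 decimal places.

+C$22.45

Duration effect: -D_mod·Δy = -10.256 × (-0.0155) = +0.158968
Convexity effect: ½·C·(Δy)² = 0.5 × 154 × (-0.0155)² = +0.01849925
ΔP/P ≈ +0.158968 + 0.01849925 = +0.17746725
ΔP ≈ 126.49 × (+0.17746725) = +22.4478324525.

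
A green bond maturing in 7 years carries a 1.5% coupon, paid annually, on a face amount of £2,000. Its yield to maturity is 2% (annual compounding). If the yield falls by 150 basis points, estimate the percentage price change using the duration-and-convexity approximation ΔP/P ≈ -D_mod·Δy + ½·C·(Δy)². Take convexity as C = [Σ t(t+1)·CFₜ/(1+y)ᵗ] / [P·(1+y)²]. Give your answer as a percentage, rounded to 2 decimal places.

With y = 0.02:
  t   CF        PV=CF/(1+0.02)^t    t·PV        t(t+1)·PV
  1        30.00        29.4118        29.4118          58.8235
  2        30.00        28.8351        57.6701         173.0104
  3        30.00        28.2697        84.8090         339.2360
  4        30.00        27.7154       110.8615         554.3073
  5        30.00        27.1719       135.8596         815.1577
  6        30.00        26.6391       159.8348       1,118.8439
  7     2,030.00     1,767.2372    12,370.6601      98,965.2811
  Σ                  1,935.2801    12,949.1070     102,024.6600
P = 1,935.2801; D_Mac = 6.69108 yrs; D_mod = 6.55988 yrs; C = 50.67118.
Duration effect: -6.55988 × (-0.015) = +0.098398
Convexity effect: 0.5 × 50.67118 × (-0.015)² = +0.0057005
ΔP/P ≈ +0.098398 + 0.0057005 = +0.104099 = +10.4099%.

+10.41%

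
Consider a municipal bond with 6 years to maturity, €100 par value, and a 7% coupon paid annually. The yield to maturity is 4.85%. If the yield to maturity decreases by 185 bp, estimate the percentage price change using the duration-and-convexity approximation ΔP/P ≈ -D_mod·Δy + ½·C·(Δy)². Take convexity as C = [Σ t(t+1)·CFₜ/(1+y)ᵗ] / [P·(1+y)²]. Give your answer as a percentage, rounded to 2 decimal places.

With y = 0.0485:
  t   CF        PV=CF/(1+0.0485)^t    t·PV        t(t+1)·PV
  1         7.00         6.6762         6.6762          13.3524
  2         7.00         6.3674        12.7348          38.2043
  3         7.00         6.0729        18.2186          72.8742
  4         7.00         5.7919        23.1678         115.8389
  5         7.00         5.5240        27.6201         165.7208
  6       107.00        80.5329       483.1972       3,382.3805
  Σ                    110.9653       571.6147       3,788.3711
P = 110.9653; D_Mac = 5.15129 yrs; D_mod = 4.91301 yrs; C = 31.05479.
Duration effect: -4.91301 × (-0.0185) = +0.090891
Convexity effect: 0.5 × 31.05479 × (-0.0185)² = +0.0053143
ΔP/P ≈ +0.090891 + 0.0053143 = +0.096205 = +9.6205%.

+9.62%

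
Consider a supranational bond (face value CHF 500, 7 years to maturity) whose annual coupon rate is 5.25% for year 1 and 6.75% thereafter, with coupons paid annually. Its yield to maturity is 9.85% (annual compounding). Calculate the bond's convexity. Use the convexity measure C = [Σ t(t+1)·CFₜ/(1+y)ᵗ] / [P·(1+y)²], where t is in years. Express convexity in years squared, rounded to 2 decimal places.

With y = 0.0985:
  t   CF        PV=CF/(1+0.0985)^t    t·PV        t(t+1)·PV
  1        26.25        23.8962        23.8962          47.7924
  2        33.75        27.9688        55.9376         167.8127
  3        33.75        25.4609        76.3827         305.5307
  4        33.75        23.1779        92.7115         463.5574
  5        33.75        21.0996       105.4978         632.9869
  6        33.75        19.2076       115.2457         806.7198
  7       533.75       276.5269     1,935.6886      15,485.5090
  Σ                    417.3379     2,405.3601      17,909.9090
P = 417.3379.
Convexity = Σ t(t+1)·PV / [P·(1+y)²] = 17,909.9090 / (417.3379 × 1.206702) = 35.56358.

35.56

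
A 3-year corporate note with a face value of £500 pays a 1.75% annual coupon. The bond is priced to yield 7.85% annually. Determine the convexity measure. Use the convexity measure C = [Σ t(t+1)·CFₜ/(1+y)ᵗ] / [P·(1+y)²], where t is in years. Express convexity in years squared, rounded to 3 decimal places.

With y = 0.0785:
  t   CF        PV=CF/(1+0.0785)^t    t·PV        t(t+1)·PV
  1         8.75         8.1131         8.1131          16.2262
  2         8.75         7.5226        15.0452          45.1356
  3       508.75       405.5496     1,216.6488       4,866.5952
  Σ                    421.1853     1,239.8071       4,927.9570
P = 421.1853.
Convexity = Σ t(t+1)·PV / [P·(1+y)²] = 4,927.9570 / (421.1853 × 1.163162) = 10.05897.

10.059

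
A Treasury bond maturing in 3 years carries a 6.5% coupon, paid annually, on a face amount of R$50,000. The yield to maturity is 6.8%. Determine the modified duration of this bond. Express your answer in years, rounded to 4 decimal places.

Periodic yield y = 0.068. First find Macaulay duration:
  t   CF        PV=CF/(1+0.068)^t    t·PV
  1     3,250.00     3,043.0712     3,043.0712
  2     3,250.00     2,849.3176     5,698.6351
  3    53,250.00    43,712.5210   131,137.5630
  Σ                 49,604.9097   139,879.2693
P = 49,604.9097; Macaulay duration = 139,879.2693 / 49,604.9097 = 2.81987 years.
Modified duration = D_Mac / (1 + y) = 2.81987 / 1.068 = 2.64033 years.

2.6403 years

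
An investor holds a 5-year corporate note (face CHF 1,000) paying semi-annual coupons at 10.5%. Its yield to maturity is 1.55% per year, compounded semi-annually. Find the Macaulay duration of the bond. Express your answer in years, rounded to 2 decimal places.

Periodic yield y = 0.00775. Discount each cash flow and weight by its period:
  t   CF        PV=CF/(1+0.00775)^t    t·PV
  1        52.50        52.0963        52.0963
  2        52.50        51.6956       103.3912
  3        52.50        51.2981       153.8942
  4        52.50        50.9036       203.6142
  5        52.50        50.5121       252.5604
  6        52.50        50.1236       300.7417
  7        52.50        49.7382       348.1671
  8        52.50        49.3556       394.8452
  9        52.50        48.9761       440.7847
  10    1,052.50       974.3030     9,743.0299
  Σ                  1,429.0021    11,993.1249
Price P = Σ PV = 1,429.0021.
Macaulay duration = Σ(t·PV) / P = 11,993.1249 / 1,429.0021 = 8.39266 half-year periods.
In years: 8.39266 / 2 = 4.19633 years.

4.20 years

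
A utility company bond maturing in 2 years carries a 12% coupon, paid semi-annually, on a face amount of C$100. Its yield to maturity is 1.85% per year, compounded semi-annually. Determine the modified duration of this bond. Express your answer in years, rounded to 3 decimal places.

Periodic yield y = 0.00925. First find Macaulay duration:
  t   CF        PV=CF/(1+0.00925)^t    t·PV
  1         6.00         5.9450         5.9450
  2         6.00         5.8905        11.7810
  3         6.00         5.8365        17.5096
  4       106.00       102.1670       408.6682
  Σ                    119.8391       443.9038
P = 119.8391; Macaulay duration = 443.9038 / 119.8391 = 3.70417 half-year periods = 1.85208 years.
Modified duration = D_Mac / (1 + y) = 1.85208 / 1.00925 = 1.83511 years.

1.835 years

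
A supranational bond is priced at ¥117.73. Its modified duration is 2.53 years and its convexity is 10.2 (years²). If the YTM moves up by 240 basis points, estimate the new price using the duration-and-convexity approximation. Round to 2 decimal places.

Duration effect: -D_mod·Δy = -2.53 × (+0.024) = -0.060720
Convexity effect: ½·C·(Δy)² = 0.5 × 10.2 × (0.024)² = +0.0029376
ΔP/P ≈ -0.060720 + 0.0029376 = -0.0577824
New price ≈ 117.73 × (1 - 0.0577824) = 110.927278048.

¥110.93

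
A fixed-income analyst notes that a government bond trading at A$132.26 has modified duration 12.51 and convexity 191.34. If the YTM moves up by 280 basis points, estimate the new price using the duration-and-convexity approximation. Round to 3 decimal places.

A$95.852

Duration effect: -D_mod·Δy = -12.51 × (+0.028) = -0.350280
Convexity effect: ½·C·(Δy)² = 0.5 × 191.34 × (0.028)² = +0.07500528
ΔP/P ≈ -0.350280 + 0.07500528 = -0.27527472
New price ≈ 132.26 × (1 - 0.27527472) = 95.8521655328.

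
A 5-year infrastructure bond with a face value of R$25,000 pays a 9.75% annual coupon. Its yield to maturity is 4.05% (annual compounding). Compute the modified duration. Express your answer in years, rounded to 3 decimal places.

4.114 years

Periodic yield y = 0.0405. First find Macaulay duration:
  t   CF        PV=CF/(1+0.0405)^t    t·PV
  1     2,437.50     2,342.6237     2,342.6237
  2     2,437.50     2,251.4404     4,502.8808
  3     2,437.50     2,163.8062     6,491.4187
  4     2,437.50     2,079.5831     8,318.3325
  5    27,437.50    22,497.4925   112,487.4623
  Σ                 31,334.9460   134,142.7181
P = 31,334.9460; Macaulay duration = 134,142.7181 / 31,334.9460 = 4.28093 years.
Modified duration = D_Mac / (1 + y) = 4.28093 / 1.0405 = 4.11430 years.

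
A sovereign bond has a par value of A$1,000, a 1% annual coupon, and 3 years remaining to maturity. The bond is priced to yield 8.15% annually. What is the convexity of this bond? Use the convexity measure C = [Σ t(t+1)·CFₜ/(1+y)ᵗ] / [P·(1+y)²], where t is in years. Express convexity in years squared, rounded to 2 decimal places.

With y = 0.0815:
  t   CF        PV=CF/(1+0.0815)^t    t·PV        t(t+1)·PV
  1        10.00         9.2464         9.2464          18.4928
  2        10.00         8.5496        17.0992          51.2977
  3     1,010.00       798.4391     2,395.3173       9,581.2693
  Σ                    816.2352     2,421.6630       9,651.0599
P = 816.2352.
Convexity = Σ t(t+1)·PV / [P·(1+y)²] = 9,651.0599 / (816.2352 × 1.169642) = 10.10896.

10.11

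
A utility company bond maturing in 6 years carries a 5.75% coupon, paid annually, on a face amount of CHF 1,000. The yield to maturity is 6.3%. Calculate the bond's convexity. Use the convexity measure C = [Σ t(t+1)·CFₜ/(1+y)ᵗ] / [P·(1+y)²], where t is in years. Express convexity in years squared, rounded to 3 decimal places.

With y = 0.063:
  t   CF        PV=CF/(1+0.063)^t    t·PV        t(t+1)·PV
  1        57.50        54.0922        54.0922         108.1844
  2        57.50        50.8864       101.7727         305.3181
  3        57.50        47.8705       143.6115         574.4461
  4        57.50        45.0334       180.1336         900.6681
  5        57.50        42.3644       211.8222       1,270.9334
  6     1,057.50       732.9609     4,397.7652      30,784.3565
  Σ                    973.2078     5,089.1975      33,943.9065
P = 973.2078.
Convexity = Σ t(t+1)·PV / [P·(1+y)²] = 33,943.9065 / (973.2078 × 1.129969) = 30.86667.

30.867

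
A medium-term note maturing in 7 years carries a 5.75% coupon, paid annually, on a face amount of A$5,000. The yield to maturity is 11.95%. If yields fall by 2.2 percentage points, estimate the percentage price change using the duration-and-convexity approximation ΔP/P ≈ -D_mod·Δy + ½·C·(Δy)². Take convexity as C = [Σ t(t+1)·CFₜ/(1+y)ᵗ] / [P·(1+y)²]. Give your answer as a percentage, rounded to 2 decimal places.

With y = 0.1195:
  t   CF        PV=CF/(1+0.1195)^t    t·PV        t(t+1)·PV
  1       287.50       256.8111       256.8111         513.6222
  2       287.50       229.3980       458.7960       1,376.3881
  3       287.50       204.9111       614.7334       2,458.9336
  4       287.50       183.0381       732.1523       3,660.7616
  5       287.50       163.4999       817.4993       4,904.9955
  6       287.50       146.0472       876.2833       6,133.9828
  7     5,287.50     2,399.2842    16,794.9894     134,359.9155
  Σ                  3,582.9896    20,551.2648     153,408.5992
P = 3,582.9896; D_Mac = 5.73579 yrs; D_mod = 5.12353 yrs; C = 34.16300.
Duration effect: -5.12353 × (-0.022) = +0.112718
Convexity effect: 0.5 × 34.16300 × (-0.022)² = +0.0082674
ΔP/P ≈ +0.112718 + 0.0082674 = +0.120985 = +12.0985%.

+12.10%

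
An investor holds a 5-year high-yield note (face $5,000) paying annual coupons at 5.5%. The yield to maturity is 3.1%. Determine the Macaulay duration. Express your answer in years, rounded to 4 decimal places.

4.5335 years

Periodic yield y = 0.031. Discount each cash flow and weight by its year:
  t   CF        PV=CF/(1+0.031)^t    t·PV
  1       275.00       266.7313       266.7313
  2       275.00       258.7113       517.4226
  3       275.00       250.9324       752.7971
  4       275.00       243.3874       973.5495
  5     5,275.00     4,528.2369    22,641.1844
  Σ                  5,547.9992    25,151.6849
Price P = Σ PV = 5,547.9992.
Macaulay duration = Σ(t·PV) / P = 25,151.6849 / 5,547.9992 = 4.53347 years.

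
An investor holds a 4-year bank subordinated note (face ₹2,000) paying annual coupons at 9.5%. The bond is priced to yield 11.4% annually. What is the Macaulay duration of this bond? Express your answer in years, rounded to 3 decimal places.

3.493 years

Periodic yield y = 0.114. Discount each cash flow and weight by its year:
  t   CF        PV=CF/(1+0.114)^t    t·PV
  1       190.00       170.5566       170.5566
  2       190.00       153.1028       306.2057
  3       190.00       137.4352       412.3056
  4     2,190.00     1,422.0123     5,688.0492
  Σ                  1,883.1069     6,577.1170
Price P = Σ PV = 1,883.1069.
Macaulay duration = Σ(t·PV) / P = 6,577.1170 / 1,883.1069 = 3.49269 years.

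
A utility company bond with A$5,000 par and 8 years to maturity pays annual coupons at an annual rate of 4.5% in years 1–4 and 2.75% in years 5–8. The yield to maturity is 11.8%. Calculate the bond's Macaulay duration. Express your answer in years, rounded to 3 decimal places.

Periodic yield y = 0.118. Discount each cash flow and weight by its year:
  t   CF        PV=CF/(1+0.118)^t    t·PV
  1       225.00       201.2522       201.2522
  2       225.00       180.0109       360.0219
  3       225.00       161.0116       483.0347
  4       225.00       144.0175       576.0700
  5       137.50        78.7216       393.6078
  6       137.50        70.4128       422.4771
  7       137.50        62.9811       440.8675
  8     5,137.50     2,104.8318    16,838.6548
  Σ                  3,003.2396    19,715.9861
Price P = Σ PV = 3,003.2396.
Macaulay duration = Σ(t·PV) / P = 19,715.9861 / 3,003.2396 = 6.56491 years.

6.565 years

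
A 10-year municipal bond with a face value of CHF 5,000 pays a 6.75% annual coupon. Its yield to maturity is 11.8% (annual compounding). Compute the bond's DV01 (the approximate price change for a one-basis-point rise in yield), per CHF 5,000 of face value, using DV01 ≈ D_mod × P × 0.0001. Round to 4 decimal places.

CHF 2.2567

Periodic yield y = 0.118.
  t   CF        PV=CF/(1+0.118)^t    t·PV
  1       337.50       301.8784       301.8784
  2       337.50       270.0164       540.0328
  3       337.50       241.5174       724.5521
  4       337.50       216.0263       864.1051
  5       337.50       193.2256       966.1282
  6       337.50       172.8315     1,036.9891
  7       337.50       154.5899     1,082.1294
  8       337.50       138.2736     1,106.1890
  9       337.50       123.6794     1,113.1150
  10    5,337.50     1,749.5238    17,495.2379
  Σ                  3,561.5624    25,230.3571
P = 3,561.5624; D_Mac = 7.08407 yrs; D_mod = 6.33638 yrs.
DV01 ≈ 6.33638 × 3,561.5624 × 0.0001 = 2.256740.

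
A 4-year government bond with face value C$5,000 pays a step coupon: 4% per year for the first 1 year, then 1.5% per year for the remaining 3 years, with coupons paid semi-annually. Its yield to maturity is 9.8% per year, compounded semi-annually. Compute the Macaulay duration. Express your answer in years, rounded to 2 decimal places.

3.78 years

Periodic yield y = 0.049. Discount each cash flow and weight by its period:
  t   CF        PV=CF/(1+0.049)^t    t·PV
  1       100.00        95.3289        95.3289
  2       100.00        90.8760       181.7519
  3        37.50        32.4866        97.4599
  4        37.50        30.9692       123.8766
  5        37.50        29.5225       147.6127
  6        37.50        28.1435       168.8611
  7        37.50        26.8289       187.8023
  8     5,037.50     3,435.6677    27,485.3417
  Σ                  3,769.8233    28,488.0352
Price P = Σ PV = 3,769.8233.
Macaulay duration = Σ(t·PV) / P = 28,488.0352 / 3,769.8233 = 7.55686 half-year periods.
In years: 7.55686 / 2 = 3.77843 years.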